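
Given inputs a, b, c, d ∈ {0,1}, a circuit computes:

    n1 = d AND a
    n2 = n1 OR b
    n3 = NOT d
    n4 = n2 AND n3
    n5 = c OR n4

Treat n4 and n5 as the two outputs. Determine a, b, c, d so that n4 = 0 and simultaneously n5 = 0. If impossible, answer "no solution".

Check with a=0, b=1, c=0, d=1:
n1 = d AND a = 1 AND 0 = 0
n2 = n1 OR b = 0 OR 1 = 1
n3 = NOT d = NOT 1 = 0
n4 = n2 AND n3 = 1 AND 0 = 0
n5 = c OR n4 = 0 OR 0 = 0
So n4 = 0 and n5 = 0.

a=0, b=1, c=0, d=1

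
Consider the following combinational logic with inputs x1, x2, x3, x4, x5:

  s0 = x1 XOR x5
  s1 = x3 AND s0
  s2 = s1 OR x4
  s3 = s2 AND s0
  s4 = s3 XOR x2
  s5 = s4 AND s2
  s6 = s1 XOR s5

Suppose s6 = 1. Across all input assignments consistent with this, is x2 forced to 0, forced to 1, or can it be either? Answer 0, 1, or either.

Both values of x2 occur among assignments with s6 = 1:
  x2=0: x1=0, x2=0, x3=0, x4=1, x5=1
  x2=1: x1=0, x2=1, x3=0, x4=1, x5=0

either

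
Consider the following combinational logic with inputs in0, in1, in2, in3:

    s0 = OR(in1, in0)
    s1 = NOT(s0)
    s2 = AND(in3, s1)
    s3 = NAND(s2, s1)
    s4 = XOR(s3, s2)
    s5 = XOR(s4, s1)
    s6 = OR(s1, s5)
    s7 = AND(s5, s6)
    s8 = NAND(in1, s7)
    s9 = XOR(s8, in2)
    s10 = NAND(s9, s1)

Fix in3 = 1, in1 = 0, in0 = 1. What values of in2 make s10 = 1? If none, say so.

in2=1

s10 = NAND(s9, s1) must be 1, so at least one of s9, s1 is 0.
Check with in3 = 1, in1 = 0, in0 = 1 and in2=1:
s0 = OR(in1, in0) = OR(0, 1) = 1
s1 = NOT(s0) = NOT 1 = 0
s2 = AND(in3, s1) = AND(1, 0) = 0
s3 = NAND(s2, s1) = NAND(0, 0) = 1
s4 = XOR(s3, s2) = XOR(1, 0) = 1
s5 = XOR(s4, s1) = XOR(1, 0) = 1
s6 = OR(s1, s5) = OR(0, 1) = 1
s7 = AND(s5, s6) = AND(1, 1) = 1
s8 = NAND(in1, s7) = NAND(0, 1) = 1
s9 = XOR(s8, in2) = XOR(1, 1) = 0
s10 = NAND(s9, s1) = NAND(0, 0) = 1
So s10 = 1.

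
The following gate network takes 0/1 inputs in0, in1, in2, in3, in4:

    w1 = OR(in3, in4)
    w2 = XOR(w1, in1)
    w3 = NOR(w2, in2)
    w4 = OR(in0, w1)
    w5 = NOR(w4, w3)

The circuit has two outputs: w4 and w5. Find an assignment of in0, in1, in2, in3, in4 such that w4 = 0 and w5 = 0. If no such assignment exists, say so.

Check with in0=0 in1=0 in2=0 in3=0 in4=0:
w1 = OR(in3, in4) = OR(0, 0) = 0
w2 = XOR(w1, in1) = XOR(0, 0) = 0
w3 = NOR(w2, in2) = NOR(0, 0) = 1
w4 = OR(in0, w1) = OR(0, 0) = 0
w5 = NOR(w4, w3) = NOR(0, 1) = 0
So w4 = 0 and w5 = 0.

in0=0 in1=0 in2=0 in3=0 in4=0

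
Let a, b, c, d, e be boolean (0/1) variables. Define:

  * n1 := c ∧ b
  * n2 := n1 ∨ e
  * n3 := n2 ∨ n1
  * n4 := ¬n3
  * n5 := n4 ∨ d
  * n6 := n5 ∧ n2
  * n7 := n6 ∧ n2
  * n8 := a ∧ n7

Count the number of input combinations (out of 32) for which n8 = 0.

27

n8 = a ∧ n7 must be 0, so at least one of a, n7 is 0.
Enumerating the 32 input combinations, 27 give n8 = 0 and 5 give n8 = 1.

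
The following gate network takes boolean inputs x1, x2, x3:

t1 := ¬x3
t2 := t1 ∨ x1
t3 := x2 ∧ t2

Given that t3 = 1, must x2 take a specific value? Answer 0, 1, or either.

1

t3 = x2 ∧ t2 must be 1, so both x2 = 1 and t2 = 1.
t2 = t1 ∨ x1 must be 1, so at least one of t1, x1 is 1.
Every assignment with t3 = 1 has x2 = 1; there are 3 such assignment(s).
  x1=0, x2=1, x3=0
  x1=1, x2=1, x3=0
  x1=1, x2=1, x3=1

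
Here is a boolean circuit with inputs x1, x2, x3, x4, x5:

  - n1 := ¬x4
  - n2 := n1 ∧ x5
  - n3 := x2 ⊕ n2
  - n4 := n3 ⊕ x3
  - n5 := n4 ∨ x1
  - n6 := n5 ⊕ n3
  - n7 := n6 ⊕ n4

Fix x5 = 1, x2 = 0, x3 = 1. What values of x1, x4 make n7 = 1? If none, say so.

x1=0 x4=0

n7 = n6 ⊕ n4 must be 1, so n6 and n4 differ.
Check with x5 = 1, x2 = 0, x3 = 1 and x1=0, x4=0:
n1 = ¬x4 = ¬0 = 1
n2 = n1 ∧ x5 = 1 ∧ 1 = 1
n3 = x2 ⊕ n2 = 0 ⊕ 1 = 1
n4 = n3 ⊕ x3 = 1 ⊕ 1 = 0
n5 = n4 ∨ x1 = 0 ∨ 0 = 0
n6 = n5 ⊕ n3 = 0 ⊕ 1 = 1
n7 = n6 ⊕ n4 = 1 ⊕ 0 = 1
So n7 = 1.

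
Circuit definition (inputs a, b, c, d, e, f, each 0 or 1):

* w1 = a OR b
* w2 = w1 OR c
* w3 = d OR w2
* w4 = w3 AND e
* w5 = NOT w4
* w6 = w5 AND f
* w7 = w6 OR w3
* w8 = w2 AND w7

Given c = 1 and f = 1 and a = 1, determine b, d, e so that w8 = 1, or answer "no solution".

b=1 d=1 e=1

Check with c = 1 and f = 1 and a = 1 and b=1, d=1, e=1:
w1 = a OR b = 1 OR 1 = 1
w2 = w1 OR c = 1 OR 1 = 1
w3 = d OR w2 = 1 OR 1 = 1
w4 = w3 AND e = 1 AND 1 = 1
w5 = NOT w4 = NOT 1 = 0
w6 = w5 AND f = 0 AND 1 = 0
w7 = w6 OR w3 = 0 OR 1 = 1
w8 = w2 AND w7 = 1 AND 1 = 1
So w8 = 1.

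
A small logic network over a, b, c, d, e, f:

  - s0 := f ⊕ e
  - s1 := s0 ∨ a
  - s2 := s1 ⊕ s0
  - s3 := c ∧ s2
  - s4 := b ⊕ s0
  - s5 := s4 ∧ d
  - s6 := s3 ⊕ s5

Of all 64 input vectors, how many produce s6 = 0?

s6 = s3 ⊕ s5 must be 0, so s3 and s5 are equal.
Enumerating the 64 input combinations, 44 give s6 = 0 and 20 give s6 = 1.

44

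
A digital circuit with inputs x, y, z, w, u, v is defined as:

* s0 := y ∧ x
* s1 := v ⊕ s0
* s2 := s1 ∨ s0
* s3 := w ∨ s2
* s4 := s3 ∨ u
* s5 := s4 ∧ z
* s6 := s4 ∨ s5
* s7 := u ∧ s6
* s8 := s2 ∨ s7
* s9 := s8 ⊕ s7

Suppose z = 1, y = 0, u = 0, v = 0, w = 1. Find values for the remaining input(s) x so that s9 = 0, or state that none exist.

x=0

s9 = s8 ⊕ s7 must be 0, so s8 and s7 are equal.
Check with z = 1, y = 0, u = 0, v = 0, w = 1 and x=0:
s0 = y ∧ x = 0 ∧ 0 = 0
s1 = v ⊕ s0 = 0 ⊕ 0 = 0
s2 = s1 ∨ s0 = 0 ∨ 0 = 0
s3 = w ∨ s2 = 1 ∨ 0 = 1
s4 = s3 ∨ u = 1 ∨ 0 = 1
s5 = s4 ∧ z = 1 ∧ 1 = 1
s6 = s4 ∨ s5 = 1 ∨ 1 = 1
s7 = u ∧ s6 = 0 ∧ 1 = 0
s8 = s2 ∨ s7 = 0 ∨ 0 = 0
s9 = s8 ⊕ s7 = 0 ⊕ 0 = 0
So s9 = 0.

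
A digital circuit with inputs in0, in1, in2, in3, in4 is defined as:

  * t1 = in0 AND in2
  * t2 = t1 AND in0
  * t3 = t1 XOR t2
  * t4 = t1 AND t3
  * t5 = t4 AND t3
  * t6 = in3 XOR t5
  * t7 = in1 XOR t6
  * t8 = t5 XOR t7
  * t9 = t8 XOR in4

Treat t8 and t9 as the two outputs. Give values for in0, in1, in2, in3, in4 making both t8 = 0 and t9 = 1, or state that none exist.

Check with in0=0, in1=0, in2=0, in3=0, in4=1:
t1 = in0 AND in2 = 0 AND 0 = 0
t2 = t1 AND in0 = 0 AND 0 = 0
t3 = t1 XOR t2 = 0 XOR 0 = 0
t4 = t1 AND t3 = 0 AND 0 = 0
t5 = t4 AND t3 = 0 AND 0 = 0
t6 = in3 XOR t5 = 0 XOR 0 = 0
t7 = in1 XOR t6 = 0 XOR 0 = 0
t8 = t5 XOR t7 = 0 XOR 0 = 0
t9 = t8 XOR in4 = 0 XOR 1 = 1
So t8 = 0 and t9 = 1.

in0=0, in1=0, in2=0, in3=0, in4=1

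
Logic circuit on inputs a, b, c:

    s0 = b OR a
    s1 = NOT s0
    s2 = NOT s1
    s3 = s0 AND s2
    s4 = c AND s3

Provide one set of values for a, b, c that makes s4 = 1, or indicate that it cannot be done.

a=0 b=1 c=1

Check with a=0 b=1 c=1:
s0 = b OR a = 1 OR 0 = 1
s1 = NOT s0 = NOT 1 = 0
s2 = NOT s1 = NOT 0 = 1
s3 = s0 AND s2 = 1 AND 1 = 1
s4 = c AND s3 = 1 AND 1 = 1
So s4 = 1 as required.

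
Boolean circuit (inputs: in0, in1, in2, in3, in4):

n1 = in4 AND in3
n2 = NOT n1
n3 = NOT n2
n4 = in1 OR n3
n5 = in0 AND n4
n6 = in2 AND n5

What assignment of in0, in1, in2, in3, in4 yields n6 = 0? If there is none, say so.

n6 = in2 AND n5 must be 0, so at least one of in2, n5 is 0.
Check with in0=1, in1=0, in2=0, in3=1, in4=1:
n1 = in4 AND in3 = 1 AND 1 = 1
n2 = NOT n1 = NOT 1 = 0
n3 = NOT n2 = NOT 0 = 1
n4 = in1 OR n3 = 0 OR 1 = 1
n5 = in0 AND n4 = 1 AND 1 = 1
n6 = in2 AND n5 = 0 AND 1 = 0
So n6 = 0 as required.

in0=1, in1=0, in2=0, in3=1, in4=1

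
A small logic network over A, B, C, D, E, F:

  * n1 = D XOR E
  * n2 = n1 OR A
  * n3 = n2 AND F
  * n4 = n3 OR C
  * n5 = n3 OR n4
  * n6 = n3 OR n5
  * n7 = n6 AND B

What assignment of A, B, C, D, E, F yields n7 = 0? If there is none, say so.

A=1, B=0, C=0, D=1, E=1, F=0

n7 = n6 AND B must be 0, so at least one of n6, B is 0.
Check with A=1, B=0, C=0, D=1, E=1, F=0:
n1 = D XOR E = 1 XOR 1 = 0
n2 = n1 OR A = 0 OR 1 = 1
n3 = n2 AND F = 1 AND 0 = 0
n4 = n3 OR C = 0 OR 0 = 0
n5 = n3 OR n4 = 0 OR 0 = 0
n6 = n3 OR n5 = 0 OR 0 = 0
n7 = n6 AND B = 0 AND 0 = 0
So n7 = 0 as required.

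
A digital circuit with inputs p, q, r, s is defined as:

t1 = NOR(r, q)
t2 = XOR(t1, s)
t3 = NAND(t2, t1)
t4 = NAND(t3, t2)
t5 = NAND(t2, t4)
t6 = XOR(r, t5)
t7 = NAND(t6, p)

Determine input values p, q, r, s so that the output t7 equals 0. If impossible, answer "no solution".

p=1, q=1, r=0, s=0

Check with p=1, q=1, r=0, s=0:
t1 = NOR(r, q) = NOR(0, 1) = 0
t2 = XOR(t1, s) = XOR(0, 0) = 0
t3 = NAND(t2, t1) = NAND(0, 0) = 1
t4 = NAND(t3, t2) = NAND(1, 0) = 1
t5 = NAND(t2, t4) = NAND(0, 1) = 1
t6 = XOR(r, t5) = XOR(0, 1) = 1
t7 = NAND(t6, p) = NAND(1, 1) = 0
So t7 = 0 as required.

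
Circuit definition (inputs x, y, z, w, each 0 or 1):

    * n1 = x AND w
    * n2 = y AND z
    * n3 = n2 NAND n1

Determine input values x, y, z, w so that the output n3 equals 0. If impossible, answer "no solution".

x=1 y=1 z=1 w=1

n3 = n2 NAND n1 must be 0, so both n2 = 1 and n1 = 1.
n2 = y AND z must be 1, so both y = 1 and z = 1.
Check with x=1 y=1 z=1 w=1:
n1 = x AND w = 1 AND 1 = 1
n2 = y AND z = 1 AND 1 = 1
n3 = n2 NAND n1 = 1 NAND 1 = 0
So n3 = 0 as required.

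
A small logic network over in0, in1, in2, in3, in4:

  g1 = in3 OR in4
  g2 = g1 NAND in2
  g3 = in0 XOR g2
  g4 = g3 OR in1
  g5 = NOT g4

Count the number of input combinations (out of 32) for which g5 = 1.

8

g5 = NOT g4 must be 1, so g4 = 0.
g4 = g3 OR in1 must be 0, so both g3 = 0 and in1 = 0.
Enumerating the 32 input combinations, 8 give g5 = 1 and 24 give g5 = 0.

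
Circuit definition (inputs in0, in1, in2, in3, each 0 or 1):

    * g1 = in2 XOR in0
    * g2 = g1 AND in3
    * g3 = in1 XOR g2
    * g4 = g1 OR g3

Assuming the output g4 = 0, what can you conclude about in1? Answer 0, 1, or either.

0

g4 = g1 OR g3 must be 0, so both g1 = 0 and g3 = 0.
g1 = in2 XOR in0 must be 0, so in2 and in0 are equal.
g3 = in1 XOR g2 must be 0, so in1 and g2 are equal.
Every assignment with g4 = 0 has in1 = 0; there are 4 such assignment(s).
  in0=0, in1=0, in2=0, in3=0
  in0=0, in1=0, in2=0, in3=1
  in0=1, in1=0, in2=1, in3=0
  in0=1, in1=0, in2=1, in3=1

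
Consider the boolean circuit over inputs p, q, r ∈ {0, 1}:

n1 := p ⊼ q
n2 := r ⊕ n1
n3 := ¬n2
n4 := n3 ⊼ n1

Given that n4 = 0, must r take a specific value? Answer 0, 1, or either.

1

n4 = n3 ⊼ n1 must be 0, so both n3 = 1 and n1 = 1.
n3 = ¬n2 must be 1, so n2 = 0.
n1 = p ⊼ q must be 1, so at least one of p, q is 0.
Every assignment with n4 = 0 has r = 1; there are 3 such assignment(s).
  p=0, q=0, r=1
  p=0, q=1, r=1
  p=1, q=0, r=1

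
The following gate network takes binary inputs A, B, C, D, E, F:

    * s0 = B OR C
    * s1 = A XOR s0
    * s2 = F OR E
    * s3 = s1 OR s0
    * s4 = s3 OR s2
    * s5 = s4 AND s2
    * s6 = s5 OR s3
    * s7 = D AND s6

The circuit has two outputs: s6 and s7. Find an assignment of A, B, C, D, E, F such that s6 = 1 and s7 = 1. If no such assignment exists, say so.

A=1 B=0 C=1 D=1 E=0 F=1

Check with A=1 B=0 C=1 D=1 E=0 F=1:
s0 = B OR C = 0 OR 1 = 1
s1 = A XOR s0 = 1 XOR 1 = 0
s2 = F OR E = 1 OR 0 = 1
s3 = s1 OR s0 = 0 OR 1 = 1
s4 = s3 OR s2 = 1 OR 1 = 1
s5 = s4 AND s2 = 1 AND 1 = 1
s6 = s5 OR s3 = 1 OR 1 = 1
s7 = D AND s6 = 1 AND 1 = 1
So s6 = 1 and s7 = 1.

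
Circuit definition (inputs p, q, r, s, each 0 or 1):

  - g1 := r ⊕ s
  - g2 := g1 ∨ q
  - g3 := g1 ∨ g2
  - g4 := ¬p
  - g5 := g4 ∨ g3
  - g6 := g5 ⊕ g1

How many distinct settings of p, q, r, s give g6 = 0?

10

g6 = g5 ⊕ g1 must be 0, so g5 and g1 are equal.
Enumerating the 16 input combinations, 10 give g6 = 0 and 6 give g6 = 1.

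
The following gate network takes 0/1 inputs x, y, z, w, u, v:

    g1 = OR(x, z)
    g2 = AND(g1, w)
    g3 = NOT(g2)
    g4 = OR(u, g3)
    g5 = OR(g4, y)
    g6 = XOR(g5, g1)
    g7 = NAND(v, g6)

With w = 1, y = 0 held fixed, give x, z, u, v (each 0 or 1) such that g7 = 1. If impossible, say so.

g7 = NAND(v, g6) must be 1, so at least one of v, g6 is 0.
Check with w = 1, y = 0 and x=0, z=0, u=1, v=0:
g1 = OR(x, z) = OR(0, 0) = 0
g2 = AND(g1, w) = AND(0, 1) = 0
g3 = NOT(g2) = NOT 0 = 1
g4 = OR(u, g3) = OR(1, 1) = 1
g5 = OR(g4, y) = OR(1, 0) = 1
g6 = XOR(g5, g1) = XOR(1, 0) = 1
g7 = NAND(v, g6) = NAND(0, 1) = 1
So g7 = 1.

x=0, z=0, u=1, v=0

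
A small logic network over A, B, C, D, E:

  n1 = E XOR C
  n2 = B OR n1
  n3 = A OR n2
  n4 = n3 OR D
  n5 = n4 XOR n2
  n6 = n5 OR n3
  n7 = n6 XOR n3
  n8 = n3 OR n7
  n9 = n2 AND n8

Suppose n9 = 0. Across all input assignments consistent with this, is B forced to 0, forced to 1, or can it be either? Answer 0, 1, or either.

n9 = n2 AND n8 must be 0, so at least one of n2, n8 is 0.
Every assignment with n9 = 0 has B = 0; there are 8 such assignment(s).

0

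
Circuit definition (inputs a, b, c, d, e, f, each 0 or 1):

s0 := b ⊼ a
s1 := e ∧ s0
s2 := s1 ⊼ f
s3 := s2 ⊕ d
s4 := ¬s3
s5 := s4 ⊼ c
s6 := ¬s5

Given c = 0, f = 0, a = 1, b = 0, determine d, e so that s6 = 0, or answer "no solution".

Check with c = 0, f = 0, a = 1, b = 0 and d=0, e=1:
s0 = b ⊼ a = 0 ⊼ 1 = 1
s1 = e ∧ s0 = 1 ∧ 1 = 1
s2 = s1 ⊼ f = 1 ⊼ 0 = 1
s3 = s2 ⊕ d = 1 ⊕ 0 = 1
s4 = ¬s3 = ¬1 = 0
s5 = s4 ⊼ c = 0 ⊼ 0 = 1
s6 = ¬s5 = ¬1 = 0
So s6 = 0.

d=0, e=1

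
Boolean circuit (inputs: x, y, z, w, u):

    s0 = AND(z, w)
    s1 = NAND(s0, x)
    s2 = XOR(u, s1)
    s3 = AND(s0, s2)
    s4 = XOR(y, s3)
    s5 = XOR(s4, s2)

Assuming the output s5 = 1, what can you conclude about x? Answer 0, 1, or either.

Both values of x occur among assignments with s5 = 1:
  x=0: x=0, y=0, z=0, w=0, u=0
  x=1: x=1, y=0, z=0, w=0, u=0

either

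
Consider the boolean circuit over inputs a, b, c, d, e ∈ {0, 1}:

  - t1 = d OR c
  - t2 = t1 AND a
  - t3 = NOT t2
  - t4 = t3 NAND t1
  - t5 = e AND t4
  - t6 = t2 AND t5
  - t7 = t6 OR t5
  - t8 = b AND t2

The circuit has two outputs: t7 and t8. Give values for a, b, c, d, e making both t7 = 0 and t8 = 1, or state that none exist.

a=1 b=1 c=1 d=0 e=0

Check with a=1 b=1 c=1 d=0 e=0:
t1 = d OR c = 0 OR 1 = 1
t2 = t1 AND a = 1 AND 1 = 1
t3 = NOT t2 = NOT 1 = 0
t4 = t3 NAND t1 = 0 NAND 1 = 1
t5 = e AND t4 = 0 AND 1 = 0
t6 = t2 AND t5 = 1 AND 0 = 0
t7 = t6 OR t5 = 0 OR 0 = 0
t8 = b AND t2 = 1 AND 1 = 1
So t7 = 0 and t8 = 1.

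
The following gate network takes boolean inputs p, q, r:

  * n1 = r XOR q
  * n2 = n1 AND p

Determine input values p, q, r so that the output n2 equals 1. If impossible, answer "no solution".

n2 = n1 AND p must be 1, so both n1 = 1 and p = 1.
Check with p=1, q=1, r=0:
n1 = r XOR q = 0 XOR 1 = 1
n2 = n1 AND p = 1 AND 1 = 1
So n2 = 1 as required.

p=1, q=1, r=0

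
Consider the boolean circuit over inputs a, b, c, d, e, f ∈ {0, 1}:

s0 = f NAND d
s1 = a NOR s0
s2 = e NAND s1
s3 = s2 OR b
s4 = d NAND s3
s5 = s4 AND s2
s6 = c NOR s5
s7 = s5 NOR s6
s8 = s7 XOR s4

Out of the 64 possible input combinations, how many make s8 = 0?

s8 = s7 XOR s4 must be 0, so s7 and s4 are equal.
Enumerating the 64 input combinations, 16 give s8 = 0 and 48 give s8 = 1.

16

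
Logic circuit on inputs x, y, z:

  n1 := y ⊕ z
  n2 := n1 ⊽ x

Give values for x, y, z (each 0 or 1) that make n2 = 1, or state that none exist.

n2 = n1 ⊽ x must be 1, so both n1 = 0 and x = 0.
n1 = y ⊕ z must be 0, so y and z are equal.
Check with x=0, y=1, z=1:
n1 = y ⊕ z = 1 ⊕ 1 = 0
n2 = n1 ⊽ x = 0 ⊽ 0 = 1
So n2 = 1 as required.

x=0, y=1, z=1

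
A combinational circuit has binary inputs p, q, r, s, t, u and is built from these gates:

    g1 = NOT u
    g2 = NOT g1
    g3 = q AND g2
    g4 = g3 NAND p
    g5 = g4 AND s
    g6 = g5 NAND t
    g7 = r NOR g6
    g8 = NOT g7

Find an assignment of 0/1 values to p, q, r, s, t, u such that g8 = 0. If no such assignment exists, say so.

p=0 q=1 r=0 s=1 t=1 u=1

g8 = NOT g7 must be 0, so g7 = 1.
g7 = r NOR g6 must be 1, so both r = 0 and g6 = 0.
g6 = g5 NAND t must be 0, so both g5 = 1 and t = 1.
Check with p=0 q=1 r=0 s=1 t=1 u=1:
g1 = NOT u = NOT 1 = 0
g2 = NOT g1 = NOT 0 = 1
g3 = q AND g2 = 1 AND 1 = 1
g4 = g3 NAND p = 1 NAND 0 = 1
g5 = g4 AND s = 1 AND 1 = 1
g6 = g5 NAND t = 1 NAND 1 = 0
g7 = r NOR g6 = 0 NOR 0 = 1
g8 = NOT g7 = NOT 1 = 0
So g8 = 0 as required.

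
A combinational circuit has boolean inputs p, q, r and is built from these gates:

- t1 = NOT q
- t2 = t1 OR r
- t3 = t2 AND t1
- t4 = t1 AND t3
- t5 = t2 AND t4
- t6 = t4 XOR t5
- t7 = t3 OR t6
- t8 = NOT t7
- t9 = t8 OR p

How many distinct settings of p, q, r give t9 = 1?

6

t9 = t8 OR p must be 1, so at least one of t8, p is 1.
Satisfying assignments:
  p=0, q=1, r=0
  p=0, q=1, r=1
  p=1, q=0, r=0
  p=1, q=0, r=1
  p=1, q=1, r=0
  p=1, q=1, r=1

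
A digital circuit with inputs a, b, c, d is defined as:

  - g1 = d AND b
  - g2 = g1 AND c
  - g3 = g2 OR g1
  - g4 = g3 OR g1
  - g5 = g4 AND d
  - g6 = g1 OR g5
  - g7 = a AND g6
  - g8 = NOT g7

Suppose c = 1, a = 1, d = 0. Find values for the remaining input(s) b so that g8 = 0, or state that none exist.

no solution exists

With c = 1, a = 1, d = 0 fixed, none of the 2 settings of b give g8 = 0.
For example, with b=1:
g1 = d AND b = 0 AND 1 = 0
g2 = g1 AND c = 0 AND 1 = 0
g3 = g2 OR g1 = 0 OR 0 = 0
g4 = g3 OR g1 = 0 OR 0 = 0
g5 = g4 AND d = 0 AND 0 = 0
g6 = g1 OR g5 = 0 OR 0 = 0
g7 = a AND g6 = 1 AND 0 = 0
g8 = NOT g7 = NOT 0 = 1
giving g8 = 1 ≠ 0.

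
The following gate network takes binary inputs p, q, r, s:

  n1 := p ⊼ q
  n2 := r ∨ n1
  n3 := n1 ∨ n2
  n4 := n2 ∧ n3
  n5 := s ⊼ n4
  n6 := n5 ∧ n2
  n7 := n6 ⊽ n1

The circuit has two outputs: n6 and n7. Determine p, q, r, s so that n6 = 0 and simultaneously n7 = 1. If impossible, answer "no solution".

p=1, q=1, r=0, s=1

Check with p=1, q=1, r=0, s=1:
n1 = p ⊼ q = 1 ⊼ 1 = 0
n2 = r ∨ n1 = 0 ∨ 0 = 0
n3 = n1 ∨ n2 = 0 ∨ 0 = 0
n4 = n2 ∧ n3 = 0 ∧ 0 = 0
n5 = s ⊼ n4 = 1 ⊼ 0 = 1
n6 = n5 ∧ n2 = 1 ∧ 0 = 0
n7 = n6 ⊽ n1 = 0 ⊽ 0 = 1
So n6 = 0 and n7 = 1.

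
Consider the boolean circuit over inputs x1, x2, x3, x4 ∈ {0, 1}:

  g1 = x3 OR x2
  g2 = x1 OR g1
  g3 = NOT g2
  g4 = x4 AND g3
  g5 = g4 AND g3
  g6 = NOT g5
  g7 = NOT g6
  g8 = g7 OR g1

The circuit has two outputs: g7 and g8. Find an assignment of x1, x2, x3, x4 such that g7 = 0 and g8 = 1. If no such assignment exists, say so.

x1=0, x2=1, x3=0, x4=0

Check with x1=0, x2=1, x3=0, x4=0:
g1 = x3 OR x2 = 0 OR 1 = 1
g2 = x1 OR g1 = 0 OR 1 = 1
g3 = NOT g2 = NOT 1 = 0
g4 = x4 AND g3 = 0 AND 0 = 0
g5 = g4 AND g3 = 0 AND 0 = 0
g6 = NOT g5 = NOT 0 = 1
g7 = NOT g6 = NOT 1 = 0
g8 = g7 OR g1 = 0 OR 1 = 1
So g7 = 0 and g8 = 1.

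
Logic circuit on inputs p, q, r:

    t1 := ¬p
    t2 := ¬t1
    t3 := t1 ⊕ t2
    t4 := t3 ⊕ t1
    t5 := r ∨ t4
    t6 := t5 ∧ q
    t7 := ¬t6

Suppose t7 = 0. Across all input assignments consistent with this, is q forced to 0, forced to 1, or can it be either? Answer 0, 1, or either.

1

t7 = ¬t6 must be 0, so t6 = 1.
t6 = t5 ∧ q must be 1, so both t5 = 1 and q = 1.
Every assignment with t7 = 0 has q = 1; there are 3 such assignment(s).
  p=0, q=1, r=1
  p=1, q=1, r=0
  p=1, q=1, r=1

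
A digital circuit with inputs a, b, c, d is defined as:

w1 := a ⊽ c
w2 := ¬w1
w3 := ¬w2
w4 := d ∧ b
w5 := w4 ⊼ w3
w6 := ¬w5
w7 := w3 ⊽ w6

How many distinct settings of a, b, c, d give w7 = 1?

w7 = w3 ⊽ w6 must be 1, so both w3 = 0 and w6 = 0.
w3 = ¬w2 must be 0, so w2 = 1.
w6 = ¬w5 must be 0, so w5 = 1.
Enumerating the 16 input combinations, 12 give w7 = 1 and 4 give w7 = 0.

12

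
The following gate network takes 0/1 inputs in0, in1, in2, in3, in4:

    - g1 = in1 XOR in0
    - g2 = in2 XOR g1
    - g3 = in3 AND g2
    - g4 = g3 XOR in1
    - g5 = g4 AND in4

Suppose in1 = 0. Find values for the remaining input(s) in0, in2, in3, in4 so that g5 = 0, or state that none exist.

in0=0 in2=0 in3=1 in4=0

g5 = g4 AND in4 must be 0, so at least one of g4, in4 is 0.
Check with in1 = 0 and in0=0, in2=0, in3=1, in4=0:
g1 = in1 XOR in0 = 0 XOR 0 = 0
g2 = in2 XOR g1 = 0 XOR 0 = 0
g3 = in3 AND g2 = 1 AND 0 = 0
g4 = g3 XOR in1 = 0 XOR 0 = 0
g5 = g4 AND in4 = 0 AND 0 = 0
So g5 = 0.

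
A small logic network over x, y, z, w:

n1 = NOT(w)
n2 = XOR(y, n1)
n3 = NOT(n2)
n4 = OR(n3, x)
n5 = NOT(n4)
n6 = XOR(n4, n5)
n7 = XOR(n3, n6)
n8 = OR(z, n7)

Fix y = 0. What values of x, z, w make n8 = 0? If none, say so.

Check with y = 0 and x=1, z=0, w=1:
n1 = NOT(w) = NOT 1 = 0
n2 = XOR(y, n1) = XOR(0, 0) = 0
n3 = NOT(n2) = NOT 0 = 1
n4 = OR(n3, x) = OR(1, 1) = 1
n5 = NOT(n4) = NOT 1 = 0
n6 = XOR(n4, n5) = XOR(1, 0) = 1
n7 = XOR(n3, n6) = XOR(1, 1) = 0
n8 = OR(z, n7) = OR(0, 0) = 0
So n8 = 0.

x=1, z=0, w=1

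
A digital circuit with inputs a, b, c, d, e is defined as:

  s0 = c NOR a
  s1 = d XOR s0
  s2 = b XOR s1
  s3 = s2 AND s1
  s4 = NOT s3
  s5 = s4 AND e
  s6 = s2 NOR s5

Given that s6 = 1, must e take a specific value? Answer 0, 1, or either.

s6 = s2 NOR s5 must be 1, so both s2 = 0 and s5 = 0.
s2 = b XOR s1 must be 0, so b and s1 are equal.
s5 = s4 AND e must be 0, so at least one of s4, e is 0.
Every assignment with s6 = 1 has e = 0; there are 8 such assignment(s).

0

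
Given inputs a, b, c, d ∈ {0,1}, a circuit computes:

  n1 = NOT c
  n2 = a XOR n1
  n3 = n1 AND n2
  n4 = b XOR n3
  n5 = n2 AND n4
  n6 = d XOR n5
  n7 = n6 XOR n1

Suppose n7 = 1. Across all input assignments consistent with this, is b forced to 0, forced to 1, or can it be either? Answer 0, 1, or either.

Both values of b occur among assignments with n7 = 1:
  b=0: a=0, b=0, c=0, d=1
  b=1: a=0, b=1, c=0, d=0

either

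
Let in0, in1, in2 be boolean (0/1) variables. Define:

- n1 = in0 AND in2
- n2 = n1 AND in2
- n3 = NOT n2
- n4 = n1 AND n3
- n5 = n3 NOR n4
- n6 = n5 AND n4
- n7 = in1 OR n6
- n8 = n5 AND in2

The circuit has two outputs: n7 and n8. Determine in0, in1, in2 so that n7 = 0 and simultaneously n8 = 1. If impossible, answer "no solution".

Check with in0=1 in1=0 in2=1:
n1 = in0 AND in2 = 1 AND 1 = 1
n2 = n1 AND in2 = 1 AND 1 = 1
n3 = NOT n2 = NOT 1 = 0
n4 = n1 AND n3 = 1 AND 0 = 0
n5 = n3 NOR n4 = 0 NOR 0 = 1
n6 = n5 AND n4 = 1 AND 0 = 0
n7 = in1 OR n6 = 0 OR 0 = 0
n8 = n5 AND in2 = 1 AND 1 = 1
So n7 = 0 and n8 = 1.

in0=1 in1=0 in2=1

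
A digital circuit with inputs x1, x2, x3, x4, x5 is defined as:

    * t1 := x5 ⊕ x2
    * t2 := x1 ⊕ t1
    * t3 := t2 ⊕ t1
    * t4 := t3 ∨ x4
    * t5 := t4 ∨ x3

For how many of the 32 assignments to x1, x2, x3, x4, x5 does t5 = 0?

t5 = t4 ∨ x3 must be 0, so both t4 = 0 and x3 = 0.
t4 = t3 ∨ x4 must be 0, so both t3 = 0 and x4 = 0.
Satisfying assignments:
  x1=0, x2=0, x3=0, x4=0, x5=0
  x1=0, x2=0, x3=0, x4=0, x5=1
  x1=0, x2=1, x3=0, x4=0, x5=0
  x1=0, x2=1, x3=0, x4=0, x5=1

4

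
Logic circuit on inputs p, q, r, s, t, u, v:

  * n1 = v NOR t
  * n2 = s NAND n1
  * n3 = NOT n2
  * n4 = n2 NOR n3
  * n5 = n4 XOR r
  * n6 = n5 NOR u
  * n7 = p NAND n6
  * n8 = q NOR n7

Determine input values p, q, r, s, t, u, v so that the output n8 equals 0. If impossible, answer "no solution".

p=0, q=1, r=1, s=0, t=1, u=0, v=0

n8 = q NOR n7 must be 0, so at least one of q, n7 is 1.
Check with p=0, q=1, r=1, s=0, t=1, u=0, v=0:
n1 = v NOR t = 0 NOR 1 = 0
n2 = s NAND n1 = 0 NAND 0 = 1
n3 = NOT n2 = NOT 1 = 0
n4 = n2 NOR n3 = 1 NOR 0 = 0
n5 = n4 XOR r = 0 XOR 1 = 1
n6 = n5 NOR u = 1 NOR 0 = 0
n7 = p NAND n6 = 0 NAND 0 = 1
n8 = q NOR n7 = 1 NOR 1 = 0
So n8 = 0 as required.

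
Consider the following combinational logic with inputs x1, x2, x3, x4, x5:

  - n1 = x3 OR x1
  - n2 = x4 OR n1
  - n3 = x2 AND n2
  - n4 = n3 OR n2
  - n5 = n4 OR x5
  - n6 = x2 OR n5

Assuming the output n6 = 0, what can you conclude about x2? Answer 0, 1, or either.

n6 = x2 OR n5 must be 0, so both x2 = 0 and n5 = 0.
Every assignment with n6 = 0 has x2 = 0; there are 1 such assignment(s).
  x1=0, x2=0, x3=0, x4=0, x5=0

0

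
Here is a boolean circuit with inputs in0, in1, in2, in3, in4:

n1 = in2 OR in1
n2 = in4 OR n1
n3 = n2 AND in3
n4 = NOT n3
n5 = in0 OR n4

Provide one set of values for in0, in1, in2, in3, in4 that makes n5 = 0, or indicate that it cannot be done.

n5 = in0 OR n4 must be 0, so both in0 = 0 and n4 = 0.
Check with in0=0, in1=0, in2=1, in3=1, in4=1:
n1 = in2 OR in1 = 1 OR 0 = 1
n2 = in4 OR n1 = 1 OR 1 = 1
n3 = n2 AND in3 = 1 AND 1 = 1
n4 = NOT n3 = NOT 1 = 0
n5 = in0 OR n4 = 0 OR 0 = 0
So n5 = 0 as required.

in0=0, in1=0, in2=1, in3=1, in4=1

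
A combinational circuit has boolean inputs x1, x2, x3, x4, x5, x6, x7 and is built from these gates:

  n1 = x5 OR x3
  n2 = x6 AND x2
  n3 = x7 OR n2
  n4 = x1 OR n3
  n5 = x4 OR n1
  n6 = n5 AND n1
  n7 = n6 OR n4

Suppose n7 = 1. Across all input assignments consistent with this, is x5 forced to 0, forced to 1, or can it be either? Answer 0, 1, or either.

either

Both values of x5 occur among assignments with n7 = 1:
  x5=0: x1=0, x2=0, x3=0, x4=0, x5=0, x6=0, x7=1
  x5=1: x1=0, x2=0, x3=0, x4=0, x5=1, x6=0, x7=0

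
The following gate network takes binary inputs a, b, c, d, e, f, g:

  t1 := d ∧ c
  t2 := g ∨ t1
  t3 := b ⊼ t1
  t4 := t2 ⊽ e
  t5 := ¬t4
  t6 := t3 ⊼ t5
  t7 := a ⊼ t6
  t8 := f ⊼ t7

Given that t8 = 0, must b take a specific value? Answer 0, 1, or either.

either

Both values of b occur among assignments with t8 = 0:
  b=0: a=0, b=0, c=0, d=0, e=0, f=1, g=0
  b=1: a=0, b=1, c=0, d=0, e=0, f=1, g=0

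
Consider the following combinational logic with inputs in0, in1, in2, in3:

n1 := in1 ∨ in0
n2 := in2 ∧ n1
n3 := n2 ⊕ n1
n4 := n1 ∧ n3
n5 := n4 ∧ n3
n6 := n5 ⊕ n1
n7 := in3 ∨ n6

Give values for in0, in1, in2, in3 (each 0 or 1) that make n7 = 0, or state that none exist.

in0=1, in1=0, in2=0, in3=0

Check with in0=1, in1=0, in2=0, in3=0:
n1 = in1 ∨ in0 = 0 ∨ 1 = 1
n2 = in2 ∧ n1 = 0 ∧ 1 = 0
n3 = n2 ⊕ n1 = 0 ⊕ 1 = 1
n4 = n1 ∧ n3 = 1 ∧ 1 = 1
n5 = n4 ∧ n3 = 1 ∧ 1 = 1
n6 = n5 ⊕ n1 = 1 ⊕ 1 = 0
n7 = in3 ∨ n6 = 0 ∨ 0 = 0
So n7 = 0 as required.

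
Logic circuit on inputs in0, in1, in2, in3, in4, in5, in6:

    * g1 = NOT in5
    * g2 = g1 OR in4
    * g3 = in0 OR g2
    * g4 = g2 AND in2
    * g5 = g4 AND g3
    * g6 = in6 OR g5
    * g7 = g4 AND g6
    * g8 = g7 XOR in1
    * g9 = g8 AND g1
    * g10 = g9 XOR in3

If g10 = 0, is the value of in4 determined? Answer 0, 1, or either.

either

Both values of in4 occur among assignments with g10 = 0:
  in4=0: in0=0, in1=0, in2=0, in3=0, in4=0, in5=0, in6=0
  in4=1: in0=0, in1=0, in2=0, in3=0, in4=1, in5=0, in6=0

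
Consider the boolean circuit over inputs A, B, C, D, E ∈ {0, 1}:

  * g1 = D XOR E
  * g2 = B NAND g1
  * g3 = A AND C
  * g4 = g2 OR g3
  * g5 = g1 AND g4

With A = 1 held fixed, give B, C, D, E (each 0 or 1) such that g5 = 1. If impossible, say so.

g5 = g1 AND g4 must be 1, so both g1 = 1 and g4 = 1.
g1 = D XOR E must be 1, so D and E differ.
Check with A = 1 and B=0, C=0, D=1, E=0:
g1 = D XOR E = 1 XOR 0 = 1
g2 = B NAND g1 = 0 NAND 1 = 1
g3 = A AND C = 1 AND 0 = 0
g4 = g2 OR g3 = 1 OR 0 = 1
g5 = g1 AND g4 = 1 AND 1 = 1
So g5 = 1.

B=0 C=0 D=1 E=0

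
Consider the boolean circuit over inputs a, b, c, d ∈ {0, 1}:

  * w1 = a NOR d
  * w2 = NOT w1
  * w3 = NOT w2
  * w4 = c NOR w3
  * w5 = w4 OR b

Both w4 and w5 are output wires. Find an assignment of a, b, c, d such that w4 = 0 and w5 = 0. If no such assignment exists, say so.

Check with a=0 b=0 c=0 d=0:
w1 = a NOR d = 0 NOR 0 = 1
w2 = NOT w1 = NOT 1 = 0
w3 = NOT w2 = NOT 0 = 1
w4 = c NOR w3 = 0 NOR 1 = 0
w5 = w4 OR b = 0 OR 0 = 0
So w4 = 0 and w5 = 0.

a=0 b=0 c=0 d=0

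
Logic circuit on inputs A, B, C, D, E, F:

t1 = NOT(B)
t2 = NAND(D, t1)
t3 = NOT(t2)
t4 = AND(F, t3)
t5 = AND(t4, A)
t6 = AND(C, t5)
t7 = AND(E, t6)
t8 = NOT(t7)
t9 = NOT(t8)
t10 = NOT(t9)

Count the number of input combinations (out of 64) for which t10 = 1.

63

t10 = NOT(t9) must be 1, so t9 = 0.
Enumerating the 64 input combinations, 63 give t10 = 1 and 1 give t10 = 0.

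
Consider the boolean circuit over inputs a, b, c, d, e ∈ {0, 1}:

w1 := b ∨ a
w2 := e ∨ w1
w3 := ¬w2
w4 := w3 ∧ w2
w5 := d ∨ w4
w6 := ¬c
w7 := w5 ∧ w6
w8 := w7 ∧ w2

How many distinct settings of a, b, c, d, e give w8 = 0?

w8 = w7 ∧ w2 must be 0, so at least one of w7, w2 is 0.
Enumerating the 32 input combinations, 25 give w8 = 0 and 7 give w8 = 1.

25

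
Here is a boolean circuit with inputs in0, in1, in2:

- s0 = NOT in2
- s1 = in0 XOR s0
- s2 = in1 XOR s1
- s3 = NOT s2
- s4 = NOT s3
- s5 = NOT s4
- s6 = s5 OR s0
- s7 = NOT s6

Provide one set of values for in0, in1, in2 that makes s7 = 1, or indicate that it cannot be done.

in0=0, in1=1, in2=1

s7 = NOT s6 must be 1, so s6 = 0.
s6 = s5 OR s0 must be 0, so both s5 = 0 and s0 = 0.
Check with in0=0, in1=1, in2=1:
s0 = NOT in2 = NOT 1 = 0
s1 = in0 XOR s0 = 0 XOR 0 = 0
s2 = in1 XOR s1 = 1 XOR 0 = 1
s3 = NOT s2 = NOT 1 = 0
s4 = NOT s3 = NOT 0 = 1
s5 = NOT s4 = NOT 1 = 0
s6 = s5 OR s0 = 0 OR 0 = 0
s7 = NOT s6 = NOT 0 = 1
So s7 = 1 as required.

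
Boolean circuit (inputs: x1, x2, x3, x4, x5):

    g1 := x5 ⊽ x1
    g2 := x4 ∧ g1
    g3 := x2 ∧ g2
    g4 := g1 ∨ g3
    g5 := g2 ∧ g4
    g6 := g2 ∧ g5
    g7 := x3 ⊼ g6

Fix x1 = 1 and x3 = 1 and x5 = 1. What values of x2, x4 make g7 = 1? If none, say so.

x2=1 x4=1

g7 = x3 ⊼ g6 must be 1, so at least one of x3, g6 is 0.
Check with x1 = 1 and x3 = 1 and x5 = 1 and x2=1, x4=1:
g1 = x5 ⊽ x1 = 1 ⊽ 1 = 0
g2 = x4 ∧ g1 = 1 ∧ 0 = 0
g3 = x2 ∧ g2 = 1 ∧ 0 = 0
g4 = g1 ∨ g3 = 0 ∨ 0 = 0
g5 = g2 ∧ g4 = 0 ∧ 0 = 0
g6 = g2 ∧ g5 = 0 ∧ 0 = 0
g7 = x3 ⊼ g6 = 1 ⊼ 0 = 1
So g7 = 1.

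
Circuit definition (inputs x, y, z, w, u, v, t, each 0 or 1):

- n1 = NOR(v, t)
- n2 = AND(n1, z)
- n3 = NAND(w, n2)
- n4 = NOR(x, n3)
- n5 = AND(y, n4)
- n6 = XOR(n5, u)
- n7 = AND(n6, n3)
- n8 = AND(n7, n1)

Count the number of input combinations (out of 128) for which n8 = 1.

n8 = AND(n7, n1) must be 1, so both n7 = 1 and n1 = 1.
n7 = AND(n6, n3) must be 1, so both n6 = 1 and n3 = 1.
Enumerating the 128 input combinations, 12 give n8 = 1 and 116 give n8 = 0.

12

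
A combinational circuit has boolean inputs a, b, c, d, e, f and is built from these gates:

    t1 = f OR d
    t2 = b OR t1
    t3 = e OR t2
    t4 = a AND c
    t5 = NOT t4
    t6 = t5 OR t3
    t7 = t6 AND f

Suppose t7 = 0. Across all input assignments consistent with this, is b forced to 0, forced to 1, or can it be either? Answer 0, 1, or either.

either

Both values of b occur among assignments with t7 = 0:
  b=0: a=0, b=0, c=0, d=0, e=0, f=0
  b=1: a=0, b=1, c=0, d=0, e=0, f=0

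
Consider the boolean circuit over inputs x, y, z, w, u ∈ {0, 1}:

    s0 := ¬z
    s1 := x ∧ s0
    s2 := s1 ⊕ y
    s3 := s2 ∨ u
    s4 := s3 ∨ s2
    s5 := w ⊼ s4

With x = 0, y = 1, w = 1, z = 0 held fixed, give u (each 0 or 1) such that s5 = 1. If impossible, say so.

With x = 0, y = 1, w = 1, z = 0 fixed, none of the 2 settings of u give s5 = 1.
For example, with u=0:
s0 = ¬z = ¬0 = 1
s1 = x ∧ s0 = 0 ∧ 1 = 0
s2 = s1 ⊕ y = 0 ⊕ 1 = 1
s3 = s2 ∨ u = 1 ∨ 0 = 1
s4 = s3 ∨ s2 = 1 ∨ 1 = 1
s5 = w ⊼ s4 = 1 ⊼ 1 = 0
giving s5 = 0 ≠ 1.

no solution exists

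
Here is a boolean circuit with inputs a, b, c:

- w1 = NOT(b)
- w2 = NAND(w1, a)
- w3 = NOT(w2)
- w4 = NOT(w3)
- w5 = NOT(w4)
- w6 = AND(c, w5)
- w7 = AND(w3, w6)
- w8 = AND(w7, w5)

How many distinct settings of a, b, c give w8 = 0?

w8 = AND(w7, w5) must be 0, so at least one of w7, w5 is 0.
Enumerating the 8 input combinations, 7 give w8 = 0 and 1 give w8 = 1.

7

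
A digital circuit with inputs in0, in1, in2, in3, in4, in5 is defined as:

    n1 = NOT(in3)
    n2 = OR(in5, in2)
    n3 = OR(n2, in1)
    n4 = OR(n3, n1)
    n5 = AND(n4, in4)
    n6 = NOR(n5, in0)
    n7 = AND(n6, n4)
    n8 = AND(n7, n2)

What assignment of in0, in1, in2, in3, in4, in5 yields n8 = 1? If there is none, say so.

in0=0, in1=1, in2=1, in3=1, in4=0, in5=1

n8 = AND(n7, n2) must be 1, so both n7 = 1 and n2 = 1.
Check with in0=0, in1=1, in2=1, in3=1, in4=0, in5=1:
n1 = NOT(in3) = NOT 1 = 0
n2 = OR(in5, in2) = OR(1, 1) = 1
n3 = OR(n2, in1) = OR(1, 1) = 1
n4 = OR(n3, n1) = OR(1, 0) = 1
n5 = AND(n4, in4) = AND(1, 0) = 0
n6 = NOR(n5, in0) = NOR(0, 0) = 1
n7 = AND(n6, n4) = AND(1, 1) = 1
n8 = AND(n7, n2) = AND(1, 1) = 1
So n8 = 1 as required.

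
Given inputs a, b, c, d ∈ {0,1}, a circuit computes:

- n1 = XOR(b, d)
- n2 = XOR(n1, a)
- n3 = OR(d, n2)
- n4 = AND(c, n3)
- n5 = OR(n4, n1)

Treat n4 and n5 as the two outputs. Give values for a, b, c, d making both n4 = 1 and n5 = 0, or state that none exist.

Across all 16 input combinations, none give both n4 = 1 and n5 = 0.

no solution exists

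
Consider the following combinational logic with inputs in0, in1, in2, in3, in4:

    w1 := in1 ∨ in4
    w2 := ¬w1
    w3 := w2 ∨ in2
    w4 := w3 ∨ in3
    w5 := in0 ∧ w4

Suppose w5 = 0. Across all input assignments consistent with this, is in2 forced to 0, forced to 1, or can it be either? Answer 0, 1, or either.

Both values of in2 occur among assignments with w5 = 0:
  in2=0: in0=0, in1=0, in2=0, in3=0, in4=0
  in2=1: in0=0, in1=0, in2=1, in3=0, in4=0

either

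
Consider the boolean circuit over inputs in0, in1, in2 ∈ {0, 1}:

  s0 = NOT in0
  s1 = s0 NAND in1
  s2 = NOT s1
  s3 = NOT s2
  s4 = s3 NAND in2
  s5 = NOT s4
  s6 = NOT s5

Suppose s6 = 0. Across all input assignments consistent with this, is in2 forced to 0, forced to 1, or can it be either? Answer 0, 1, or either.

1

s6 = NOT s5 must be 0, so s5 = 1.
s5 = NOT s4 must be 1, so s4 = 0.
s4 = s3 NAND in2 must be 0, so both s3 = 1 and in2 = 1.
Every assignment with s6 = 0 has in2 = 1; there are 3 such assignment(s).
  in0=0, in1=0, in2=1
  in0=1, in1=0, in2=1
  in0=1, in1=1, in2=1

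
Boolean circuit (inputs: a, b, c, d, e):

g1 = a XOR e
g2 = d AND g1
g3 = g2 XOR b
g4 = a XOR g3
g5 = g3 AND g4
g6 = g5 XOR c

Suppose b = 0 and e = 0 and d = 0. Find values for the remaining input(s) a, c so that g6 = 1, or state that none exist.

Check with b = 0 and e = 0 and d = 0 and a=1, c=1:
g1 = a XOR e = 1 XOR 0 = 1
g2 = d AND g1 = 0 AND 1 = 0
g3 = g2 XOR b = 0 XOR 0 = 0
g4 = a XOR g3 = 1 XOR 0 = 1
g5 = g3 AND g4 = 0 AND 1 = 0
g6 = g5 XOR c = 0 XOR 1 = 1
So g6 = 1.

a=1, c=1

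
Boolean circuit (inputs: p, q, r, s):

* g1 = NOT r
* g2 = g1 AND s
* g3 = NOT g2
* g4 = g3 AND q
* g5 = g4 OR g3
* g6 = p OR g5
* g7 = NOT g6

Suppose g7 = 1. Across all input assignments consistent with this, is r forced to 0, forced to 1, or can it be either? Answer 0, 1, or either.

g7 = NOT g6 must be 1, so g6 = 0.
g6 = p OR g5 must be 0, so both p = 0 and g5 = 0.
Every assignment with g7 = 1 has r = 0; there are 2 such assignment(s).
  p=0, q=0, r=0, s=1
  p=0, q=1, r=0, s=1

0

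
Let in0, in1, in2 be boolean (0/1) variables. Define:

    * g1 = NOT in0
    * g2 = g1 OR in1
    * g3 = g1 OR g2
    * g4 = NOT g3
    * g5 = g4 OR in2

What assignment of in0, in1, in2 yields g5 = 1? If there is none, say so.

g5 = g4 OR in2 must be 1, so at least one of g4, in2 is 1.
Check with in0=1 in1=0 in2=1:
g1 = NOT in0 = NOT 1 = 0
g2 = g1 OR in1 = 0 OR 0 = 0
g3 = g1 OR g2 = 0 OR 0 = 0
g4 = NOT g3 = NOT 0 = 1
g5 = g4 OR in2 = 1 OR 1 = 1
So g5 = 1 as required.

in0=1 in1=0 in2=1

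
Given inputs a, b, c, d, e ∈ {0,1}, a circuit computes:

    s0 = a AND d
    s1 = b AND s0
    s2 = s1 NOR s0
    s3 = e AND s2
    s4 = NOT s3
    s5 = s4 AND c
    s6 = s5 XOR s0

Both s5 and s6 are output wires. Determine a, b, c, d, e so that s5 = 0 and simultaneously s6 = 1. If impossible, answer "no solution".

Check with a=1, b=1, c=0, d=1, e=0:
s0 = a AND d = 1 AND 1 = 1
s1 = b AND s0 = 1 AND 1 = 1
s2 = s1 NOR s0 = 1 NOR 1 = 0
s3 = e AND s2 = 0 AND 0 = 0
s4 = NOT s3 = NOT 0 = 1
s5 = s4 AND c = 1 AND 0 = 0
s6 = s5 XOR s0 = 0 XOR 1 = 1
So s5 = 0 and s6 = 1.

a=1, b=1, c=0, d=1, e=0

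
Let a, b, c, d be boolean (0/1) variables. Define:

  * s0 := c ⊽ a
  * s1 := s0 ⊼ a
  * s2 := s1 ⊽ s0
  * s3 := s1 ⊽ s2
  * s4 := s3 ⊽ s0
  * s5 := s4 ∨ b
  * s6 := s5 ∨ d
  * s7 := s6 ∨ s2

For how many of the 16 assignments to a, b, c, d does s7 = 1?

s7 = s6 ∨ s2 must be 1, so at least one of s6, s2 is 1.
Enumerating the 16 input combinations, 15 give s7 = 1 and 1 give s7 = 0.

15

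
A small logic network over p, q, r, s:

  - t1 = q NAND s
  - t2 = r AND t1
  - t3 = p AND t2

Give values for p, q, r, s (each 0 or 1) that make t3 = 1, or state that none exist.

p=1, q=1, r=1, s=0

t3 = p AND t2 must be 1, so both p = 1 and t2 = 1.
t2 = r AND t1 must be 1, so both r = 1 and t1 = 1.
t1 = q NAND s must be 1, so at least one of q, s is 0.
Check with p=1, q=1, r=1, s=0:
t1 = q NAND s = 1 NAND 0 = 1
t2 = r AND t1 = 1 AND 1 = 1
t3 = p AND t2 = 1 AND 1 = 1
So t3 = 1 as required.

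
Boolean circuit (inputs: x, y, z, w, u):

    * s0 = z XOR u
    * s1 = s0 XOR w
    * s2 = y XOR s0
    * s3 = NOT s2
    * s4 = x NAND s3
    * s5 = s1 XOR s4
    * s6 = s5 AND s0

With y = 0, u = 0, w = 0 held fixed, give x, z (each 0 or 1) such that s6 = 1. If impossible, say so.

no solution exists

With y = 0, u = 0, w = 0 fixed, none of the 4 settings of x, z give s6 = 1.
For example, with x=1, z=0:
s0 = z XOR u = 0 XOR 0 = 0
s1 = s0 XOR w = 0 XOR 0 = 0
s2 = y XOR s0 = 0 XOR 0 = 0
s3 = NOT s2 = NOT 0 = 1
s4 = x NAND s3 = 1 NAND 1 = 0
s5 = s1 XOR s4 = 0 XOR 0 = 0
s6 = s5 AND s0 = 0 AND 0 = 0
giving s6 = 0 ≠ 1.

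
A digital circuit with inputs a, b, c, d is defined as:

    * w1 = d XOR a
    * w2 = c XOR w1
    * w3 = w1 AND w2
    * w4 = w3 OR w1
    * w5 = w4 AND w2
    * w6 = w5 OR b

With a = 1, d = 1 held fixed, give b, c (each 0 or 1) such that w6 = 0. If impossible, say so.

w6 = w5 OR b must be 0, so both w5 = 0 and b = 0.
w5 = w4 AND w2 must be 0, so at least one of w4, w2 is 0.
Check with a = 1, d = 1 and b=0, c=1:
w1 = d XOR a = 1 XOR 1 = 0
w2 = c XOR w1 = 1 XOR 0 = 1
w3 = w1 AND w2 = 0 AND 1 = 0
w4 = w3 OR w1 = 0 OR 0 = 0
w5 = w4 AND w2 = 0 AND 1 = 0
w6 = w5 OR b = 0 OR 0 = 0
So w6 = 0.

b=0, c=1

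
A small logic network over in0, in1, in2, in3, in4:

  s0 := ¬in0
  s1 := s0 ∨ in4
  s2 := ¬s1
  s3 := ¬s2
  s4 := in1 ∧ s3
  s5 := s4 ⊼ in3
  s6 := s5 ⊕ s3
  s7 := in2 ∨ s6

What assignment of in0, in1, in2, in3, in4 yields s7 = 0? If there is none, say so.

in0=1, in1=1, in2=0, in3=0, in4=1

s7 = in2 ∨ s6 must be 0, so both in2 = 0 and s6 = 0.
Check with in0=1, in1=1, in2=0, in3=0, in4=1:
s0 = ¬in0 = ¬1 = 0
s1 = s0 ∨ in4 = 0 ∨ 1 = 1
s2 = ¬s1 = ¬1 = 0
s3 = ¬s2 = ¬0 = 1
s4 = in1 ∧ s3 = 1 ∧ 1 = 1
s5 = s4 ⊼ in3 = 1 ⊼ 0 = 1
s6 = s5 ⊕ s3 = 1 ⊕ 1 = 0
s7 = in2 ∨ s6 = 0 ∨ 0 = 0
So s7 = 0 as required.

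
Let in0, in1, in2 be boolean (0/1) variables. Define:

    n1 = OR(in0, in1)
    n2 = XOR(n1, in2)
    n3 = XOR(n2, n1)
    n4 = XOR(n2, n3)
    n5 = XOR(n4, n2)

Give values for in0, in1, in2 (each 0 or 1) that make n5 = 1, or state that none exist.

in0=0 in1=0 in2=1

n5 = XOR(n4, n2) must be 1, so n4 and n2 differ.
Check with in0=0 in1=0 in2=1:
n1 = OR(in0, in1) = OR(0, 0) = 0
n2 = XOR(n1, in2) = XOR(0, 1) = 1
n3 = XOR(n2, n1) = XOR(1, 0) = 1
n4 = XOR(n2, n3) = XOR(1, 1) = 0
n5 = XOR(n4, n2) = XOR(0, 1) = 1
So n5 = 1 as required.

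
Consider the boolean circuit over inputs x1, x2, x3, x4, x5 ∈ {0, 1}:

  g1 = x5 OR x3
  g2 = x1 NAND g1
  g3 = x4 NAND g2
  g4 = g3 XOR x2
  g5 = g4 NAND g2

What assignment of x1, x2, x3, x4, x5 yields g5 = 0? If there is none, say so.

Check with x1=0 x2=0 x3=0 x4=0 x5=1:
g1 = x5 OR x3 = 1 OR 0 = 1
g2 = x1 NAND g1 = 0 NAND 1 = 1
g3 = x4 NAND g2 = 0 NAND 1 = 1
g4 = g3 XOR x2 = 1 XOR 0 = 1
g5 = g4 NAND g2 = 1 NAND 1 = 0
So g5 = 0 as required.

x1=0 x2=0 x3=0 x4=0 x5=1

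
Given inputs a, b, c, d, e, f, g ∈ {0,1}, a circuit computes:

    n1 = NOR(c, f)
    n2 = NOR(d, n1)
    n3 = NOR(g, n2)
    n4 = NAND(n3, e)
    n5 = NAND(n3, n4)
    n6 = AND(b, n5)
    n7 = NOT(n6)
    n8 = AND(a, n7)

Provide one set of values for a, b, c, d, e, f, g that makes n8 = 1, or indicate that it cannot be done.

a=1, b=0, c=0, d=1, e=0, f=1, g=0

Check with a=1, b=0, c=0, d=1, e=0, f=1, g=0:
n1 = NOR(c, f) = NOR(0, 1) = 0
n2 = NOR(d, n1) = NOR(1, 0) = 0
n3 = NOR(g, n2) = NOR(0, 0) = 1
n4 = NAND(n3, e) = NAND(1, 0) = 1
n5 = NAND(n3, n4) = NAND(1, 1) = 0
n6 = AND(b, n5) = AND(0, 0) = 0
n7 = NOT(n6) = NOT 0 = 1
n8 = AND(a, n7) = AND(1, 1) = 1
So n8 = 1 as required.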